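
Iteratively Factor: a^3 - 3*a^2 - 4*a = (a + 1)*(a^2 - 4*a) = a*(a + 1)*(a - 4)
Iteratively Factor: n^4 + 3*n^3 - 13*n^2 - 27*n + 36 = (n + 4)*(n^3 - n^2 - 9*n + 9) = (n + 3)*(n + 4)*(n^2 - 4*n + 3) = (n - 3)*(n + 3)*(n + 4)*(n - 1)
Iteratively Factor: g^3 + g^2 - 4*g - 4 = (g - 2)*(g^2 + 3*g + 2) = (g - 2)*(g + 1)*(g + 2)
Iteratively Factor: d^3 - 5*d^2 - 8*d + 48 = (d - 4)*(d^2 - d - 12) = (d - 4)*(d + 3)*(d - 4)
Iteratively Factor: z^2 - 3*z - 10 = (z - 5)*(z + 2)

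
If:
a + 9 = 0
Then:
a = -9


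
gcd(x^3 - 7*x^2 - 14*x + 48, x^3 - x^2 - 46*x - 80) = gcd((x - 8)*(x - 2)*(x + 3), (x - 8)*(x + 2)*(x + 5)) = x - 8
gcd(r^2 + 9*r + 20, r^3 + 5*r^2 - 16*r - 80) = r^2 + 9*r + 20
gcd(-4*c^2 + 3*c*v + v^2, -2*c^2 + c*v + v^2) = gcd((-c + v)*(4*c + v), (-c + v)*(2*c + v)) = -c + v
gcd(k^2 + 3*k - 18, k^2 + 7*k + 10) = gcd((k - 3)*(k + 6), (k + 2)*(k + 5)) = 1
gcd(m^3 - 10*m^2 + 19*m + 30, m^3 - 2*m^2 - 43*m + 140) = m - 5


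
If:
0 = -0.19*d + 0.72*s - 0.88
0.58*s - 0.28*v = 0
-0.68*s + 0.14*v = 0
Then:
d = -4.63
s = 0.00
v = 0.00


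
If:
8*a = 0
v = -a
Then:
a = 0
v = 0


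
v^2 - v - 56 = (v - 8)*(v + 7)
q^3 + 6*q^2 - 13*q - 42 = (q - 3)*(q + 2)*(q + 7)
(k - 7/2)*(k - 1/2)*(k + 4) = k^3 - 57*k/4 + 7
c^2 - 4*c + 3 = (c - 3)*(c - 1)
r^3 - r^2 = r^2*(r - 1)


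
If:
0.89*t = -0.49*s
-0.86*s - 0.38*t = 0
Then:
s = 0.00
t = 0.00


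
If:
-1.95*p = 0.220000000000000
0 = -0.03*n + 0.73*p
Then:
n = -2.75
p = -0.11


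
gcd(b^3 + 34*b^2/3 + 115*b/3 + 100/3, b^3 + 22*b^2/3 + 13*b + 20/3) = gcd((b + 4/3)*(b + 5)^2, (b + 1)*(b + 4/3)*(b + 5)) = b^2 + 19*b/3 + 20/3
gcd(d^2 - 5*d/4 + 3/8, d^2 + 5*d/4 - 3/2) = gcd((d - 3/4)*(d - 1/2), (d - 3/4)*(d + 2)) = d - 3/4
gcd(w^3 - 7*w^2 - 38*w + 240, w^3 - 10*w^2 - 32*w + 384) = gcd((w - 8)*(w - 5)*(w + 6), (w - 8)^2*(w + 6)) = w^2 - 2*w - 48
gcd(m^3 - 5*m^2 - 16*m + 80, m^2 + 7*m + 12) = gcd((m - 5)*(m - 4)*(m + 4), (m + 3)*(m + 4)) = m + 4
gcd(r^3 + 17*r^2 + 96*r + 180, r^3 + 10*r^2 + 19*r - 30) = r^2 + 11*r + 30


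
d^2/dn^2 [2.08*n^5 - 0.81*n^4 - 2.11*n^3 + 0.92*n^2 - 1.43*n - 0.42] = 41.6*n^3 - 9.72*n^2 - 12.66*n + 1.84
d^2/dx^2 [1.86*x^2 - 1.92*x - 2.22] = 3.72000000000000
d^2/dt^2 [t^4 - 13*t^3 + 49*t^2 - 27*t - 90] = 12*t^2 - 78*t + 98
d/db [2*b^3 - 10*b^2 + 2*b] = 6*b^2 - 20*b + 2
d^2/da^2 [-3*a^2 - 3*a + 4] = -6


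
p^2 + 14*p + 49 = (p + 7)^2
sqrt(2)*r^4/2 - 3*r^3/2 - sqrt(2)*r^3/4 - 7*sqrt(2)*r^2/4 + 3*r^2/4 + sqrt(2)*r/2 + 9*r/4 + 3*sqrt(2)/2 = (r/2 + 1/2)*(r - 3/2)*(r - 2*sqrt(2))*(sqrt(2)*r + 1)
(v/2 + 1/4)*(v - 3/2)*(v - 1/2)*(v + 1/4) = v^4/2 - 5*v^3/8 - 5*v^2/16 + 5*v/32 + 3/64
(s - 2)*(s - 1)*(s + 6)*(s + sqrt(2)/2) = s^4 + sqrt(2)*s^3/2 + 3*s^3 - 16*s^2 + 3*sqrt(2)*s^2/2 - 8*sqrt(2)*s + 12*s + 6*sqrt(2)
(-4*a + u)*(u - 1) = -4*a*u + 4*a + u^2 - u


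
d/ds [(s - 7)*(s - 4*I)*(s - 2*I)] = 3*s^2 + s*(-14 - 12*I) - 8 + 42*I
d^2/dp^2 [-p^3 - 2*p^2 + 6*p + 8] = -6*p - 4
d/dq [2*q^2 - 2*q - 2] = 4*q - 2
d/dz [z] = 1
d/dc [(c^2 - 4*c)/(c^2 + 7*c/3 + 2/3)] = 3*(19*c^2 + 4*c - 8)/(9*c^4 + 42*c^3 + 61*c^2 + 28*c + 4)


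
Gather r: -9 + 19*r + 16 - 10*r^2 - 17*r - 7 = -10*r^2 + 2*r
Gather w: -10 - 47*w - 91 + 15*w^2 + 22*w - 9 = 15*w^2 - 25*w - 110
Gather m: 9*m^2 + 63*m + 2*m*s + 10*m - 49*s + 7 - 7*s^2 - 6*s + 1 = 9*m^2 + m*(2*s + 73) - 7*s^2 - 55*s + 8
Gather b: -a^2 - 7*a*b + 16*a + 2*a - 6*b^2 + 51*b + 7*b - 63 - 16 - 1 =-a^2 + 18*a - 6*b^2 + b*(58 - 7*a) - 80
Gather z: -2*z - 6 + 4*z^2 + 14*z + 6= 4*z^2 + 12*z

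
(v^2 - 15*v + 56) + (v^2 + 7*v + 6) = 2*v^2 - 8*v + 62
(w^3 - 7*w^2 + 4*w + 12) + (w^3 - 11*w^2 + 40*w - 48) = 2*w^3 - 18*w^2 + 44*w - 36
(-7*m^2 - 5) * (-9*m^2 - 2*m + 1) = 63*m^4 + 14*m^3 + 38*m^2 + 10*m - 5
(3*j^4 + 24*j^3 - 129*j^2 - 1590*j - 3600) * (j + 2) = 3*j^5 + 30*j^4 - 81*j^3 - 1848*j^2 - 6780*j - 7200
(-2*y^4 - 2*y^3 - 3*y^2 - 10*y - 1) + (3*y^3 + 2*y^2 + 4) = -2*y^4 + y^3 - y^2 - 10*y + 3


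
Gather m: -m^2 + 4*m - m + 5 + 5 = -m^2 + 3*m + 10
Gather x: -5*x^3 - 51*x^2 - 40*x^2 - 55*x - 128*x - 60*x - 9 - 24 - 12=-5*x^3 - 91*x^2 - 243*x - 45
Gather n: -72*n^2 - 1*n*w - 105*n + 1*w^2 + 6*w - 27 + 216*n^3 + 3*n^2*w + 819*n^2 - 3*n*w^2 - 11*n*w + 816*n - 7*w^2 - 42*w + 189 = 216*n^3 + n^2*(3*w + 747) + n*(-3*w^2 - 12*w + 711) - 6*w^2 - 36*w + 162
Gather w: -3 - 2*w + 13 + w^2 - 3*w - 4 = w^2 - 5*w + 6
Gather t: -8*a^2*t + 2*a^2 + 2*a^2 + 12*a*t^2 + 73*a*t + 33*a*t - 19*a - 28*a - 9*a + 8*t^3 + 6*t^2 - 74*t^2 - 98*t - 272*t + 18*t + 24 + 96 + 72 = 4*a^2 - 56*a + 8*t^3 + t^2*(12*a - 68) + t*(-8*a^2 + 106*a - 352) + 192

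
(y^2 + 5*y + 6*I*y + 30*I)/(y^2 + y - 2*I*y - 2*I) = (y^2 + y*(5 + 6*I) + 30*I)/(y^2 + y*(1 - 2*I) - 2*I)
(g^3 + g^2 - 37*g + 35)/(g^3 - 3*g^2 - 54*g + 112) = (g^2 - 6*g + 5)/(g^2 - 10*g + 16)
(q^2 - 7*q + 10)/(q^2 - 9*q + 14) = (q - 5)/(q - 7)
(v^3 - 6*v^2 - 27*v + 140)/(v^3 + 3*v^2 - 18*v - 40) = (v - 7)/(v + 2)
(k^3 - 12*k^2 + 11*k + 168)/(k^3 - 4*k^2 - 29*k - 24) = (k - 7)/(k + 1)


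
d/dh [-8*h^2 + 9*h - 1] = 9 - 16*h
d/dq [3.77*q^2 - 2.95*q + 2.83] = 7.54*q - 2.95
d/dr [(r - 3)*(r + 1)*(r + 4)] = 3*r^2 + 4*r - 11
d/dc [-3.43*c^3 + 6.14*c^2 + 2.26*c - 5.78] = -10.29*c^2 + 12.28*c + 2.26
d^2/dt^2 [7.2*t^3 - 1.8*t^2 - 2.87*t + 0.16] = 43.2*t - 3.6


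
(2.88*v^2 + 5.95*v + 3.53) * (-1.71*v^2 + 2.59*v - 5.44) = -4.9248*v^4 - 2.7153*v^3 - 6.293*v^2 - 23.2253*v - 19.2032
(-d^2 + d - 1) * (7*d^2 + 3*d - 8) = -7*d^4 + 4*d^3 + 4*d^2 - 11*d + 8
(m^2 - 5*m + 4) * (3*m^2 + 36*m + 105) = 3*m^4 + 21*m^3 - 63*m^2 - 381*m + 420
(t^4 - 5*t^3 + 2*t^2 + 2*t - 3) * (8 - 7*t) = -7*t^5 + 43*t^4 - 54*t^3 + 2*t^2 + 37*t - 24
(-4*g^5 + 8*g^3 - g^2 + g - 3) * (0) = 0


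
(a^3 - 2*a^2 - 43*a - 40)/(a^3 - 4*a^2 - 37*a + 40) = (a + 1)/(a - 1)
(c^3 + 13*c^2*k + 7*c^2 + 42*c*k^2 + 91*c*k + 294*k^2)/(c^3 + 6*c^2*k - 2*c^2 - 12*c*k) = (c^2 + 7*c*k + 7*c + 49*k)/(c*(c - 2))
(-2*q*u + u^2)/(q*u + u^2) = (-2*q + u)/(q + u)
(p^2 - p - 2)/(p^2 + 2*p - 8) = (p + 1)/(p + 4)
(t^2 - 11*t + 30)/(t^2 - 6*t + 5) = (t - 6)/(t - 1)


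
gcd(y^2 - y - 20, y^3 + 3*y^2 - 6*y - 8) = y + 4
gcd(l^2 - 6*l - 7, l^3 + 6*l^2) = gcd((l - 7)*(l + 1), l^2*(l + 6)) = 1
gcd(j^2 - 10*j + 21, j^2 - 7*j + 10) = 1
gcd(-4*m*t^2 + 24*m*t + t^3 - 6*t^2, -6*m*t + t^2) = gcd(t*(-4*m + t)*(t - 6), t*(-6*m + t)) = t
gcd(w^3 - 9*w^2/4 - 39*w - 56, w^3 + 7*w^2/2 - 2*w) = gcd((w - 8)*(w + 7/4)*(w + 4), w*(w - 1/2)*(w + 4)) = w + 4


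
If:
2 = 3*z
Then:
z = 2/3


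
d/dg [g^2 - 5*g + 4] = 2*g - 5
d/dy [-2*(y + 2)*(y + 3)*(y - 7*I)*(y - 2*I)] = -8*y^3 + y^2*(-30 + 54*I) + y*(32 + 180*I) + 140 + 108*I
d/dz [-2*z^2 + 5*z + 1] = 5 - 4*z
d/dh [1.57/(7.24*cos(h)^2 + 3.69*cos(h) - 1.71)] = (22.7336*cos(h) + 5.7933)*sin(h)/(7.24*cos(h)^2 + 3.69*cos(h) - 1.71)^2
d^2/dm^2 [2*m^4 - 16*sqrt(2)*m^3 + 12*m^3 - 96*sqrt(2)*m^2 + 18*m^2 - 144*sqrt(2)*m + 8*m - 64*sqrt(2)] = 24*m^2 - 96*sqrt(2)*m + 72*m - 192*sqrt(2) + 36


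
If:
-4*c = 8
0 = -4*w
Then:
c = -2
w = 0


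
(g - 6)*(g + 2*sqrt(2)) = g^2 - 6*g + 2*sqrt(2)*g - 12*sqrt(2)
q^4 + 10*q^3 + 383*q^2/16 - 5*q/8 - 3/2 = (q - 1/4)*(q + 1/4)*(q + 4)*(q + 6)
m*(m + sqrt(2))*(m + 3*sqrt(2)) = m^3 + 4*sqrt(2)*m^2 + 6*m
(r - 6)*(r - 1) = r^2 - 7*r + 6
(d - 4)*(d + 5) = d^2 + d - 20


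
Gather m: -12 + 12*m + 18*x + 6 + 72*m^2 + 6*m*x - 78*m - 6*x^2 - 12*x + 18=72*m^2 + m*(6*x - 66) - 6*x^2 + 6*x + 12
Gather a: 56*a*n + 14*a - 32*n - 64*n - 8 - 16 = a*(56*n + 14) - 96*n - 24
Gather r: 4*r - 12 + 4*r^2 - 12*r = 4*r^2 - 8*r - 12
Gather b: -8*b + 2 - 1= 1 - 8*b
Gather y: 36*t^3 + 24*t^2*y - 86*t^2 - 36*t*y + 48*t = 36*t^3 - 86*t^2 + 48*t + y*(24*t^2 - 36*t)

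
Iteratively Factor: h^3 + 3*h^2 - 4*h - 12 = (h + 3)*(h^2 - 4) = (h + 2)*(h + 3)*(h - 2)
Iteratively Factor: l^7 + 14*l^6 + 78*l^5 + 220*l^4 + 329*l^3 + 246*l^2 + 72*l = (l + 4)*(l^6 + 10*l^5 + 38*l^4 + 68*l^3 + 57*l^2 + 18*l) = l*(l + 4)*(l^5 + 10*l^4 + 38*l^3 + 68*l^2 + 57*l + 18) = l*(l + 2)*(l + 4)*(l^4 + 8*l^3 + 22*l^2 + 24*l + 9) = l*(l + 1)*(l + 2)*(l + 4)*(l^3 + 7*l^2 + 15*l + 9) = l*(l + 1)*(l + 2)*(l + 3)*(l + 4)*(l^2 + 4*l + 3) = l*(l + 1)^2*(l + 2)*(l + 3)*(l + 4)*(l + 3)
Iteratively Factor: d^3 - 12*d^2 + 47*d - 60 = (d - 5)*(d^2 - 7*d + 12) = (d - 5)*(d - 3)*(d - 4)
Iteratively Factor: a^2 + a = (a)*(a + 1)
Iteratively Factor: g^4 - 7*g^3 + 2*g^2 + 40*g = (g - 5)*(g^3 - 2*g^2 - 8*g) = (g - 5)*(g - 4)*(g^2 + 2*g) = g*(g - 5)*(g - 4)*(g + 2)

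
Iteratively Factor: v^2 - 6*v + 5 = (v - 5)*(v - 1)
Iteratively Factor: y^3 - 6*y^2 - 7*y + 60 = (y - 4)*(y^2 - 2*y - 15) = (y - 5)*(y - 4)*(y + 3)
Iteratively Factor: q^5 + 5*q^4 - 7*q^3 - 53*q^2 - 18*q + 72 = (q + 4)*(q^4 + q^3 - 11*q^2 - 9*q + 18) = (q + 2)*(q + 4)*(q^3 - q^2 - 9*q + 9) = (q - 3)*(q + 2)*(q + 4)*(q^2 + 2*q - 3) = (q - 3)*(q - 1)*(q + 2)*(q + 4)*(q + 3)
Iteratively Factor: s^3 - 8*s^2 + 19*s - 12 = (s - 4)*(s^2 - 4*s + 3) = (s - 4)*(s - 3)*(s - 1)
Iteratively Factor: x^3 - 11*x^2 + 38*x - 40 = (x - 2)*(x^2 - 9*x + 20) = (x - 5)*(x - 2)*(x - 4)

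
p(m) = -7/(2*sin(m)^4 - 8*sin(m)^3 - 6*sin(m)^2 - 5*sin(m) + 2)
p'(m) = -7*(-8*sin(m)^3*cos(m) + 24*sin(m)^2*cos(m) + 12*sin(m)*cos(m) + 5*cos(m))/(2*sin(m)^4 - 8*sin(m)^3 - 6*sin(m)^2 - 5*sin(m) + 2)^2 = 7*(8*sin(m)^3 - 24*sin(m)^2 - 12*sin(m) - 5)*cos(m)/(-2*sin(m)^4 + 8*sin(m)^3 + 6*sin(m)^2 + 5*sin(m) - 2)^2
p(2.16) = 0.70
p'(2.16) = 1.06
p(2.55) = 1.82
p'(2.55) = 6.97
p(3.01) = -5.72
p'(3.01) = 32.33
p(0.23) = -15.25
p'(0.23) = -287.69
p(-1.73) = -0.65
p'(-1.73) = 0.24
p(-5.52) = 1.08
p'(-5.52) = -2.64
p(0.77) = 1.06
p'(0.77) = -2.56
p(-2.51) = -1.47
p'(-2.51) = 1.99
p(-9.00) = -1.91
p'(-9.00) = 2.23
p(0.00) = -3.50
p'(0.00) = -8.75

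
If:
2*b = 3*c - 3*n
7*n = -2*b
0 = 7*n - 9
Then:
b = -9/2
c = -12/7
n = 9/7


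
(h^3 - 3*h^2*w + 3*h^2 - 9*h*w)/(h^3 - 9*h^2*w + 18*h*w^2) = (-h - 3)/(-h + 6*w)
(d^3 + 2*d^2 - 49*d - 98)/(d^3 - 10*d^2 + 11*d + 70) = (d + 7)/(d - 5)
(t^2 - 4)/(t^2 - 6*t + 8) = (t + 2)/(t - 4)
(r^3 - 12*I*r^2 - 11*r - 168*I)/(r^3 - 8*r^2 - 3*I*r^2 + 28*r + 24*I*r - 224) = (r^2 - 5*I*r + 24)/(r^2 + 4*r*(-2 + I) - 32*I)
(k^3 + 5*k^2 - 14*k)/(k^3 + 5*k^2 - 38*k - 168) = k*(k - 2)/(k^2 - 2*k - 24)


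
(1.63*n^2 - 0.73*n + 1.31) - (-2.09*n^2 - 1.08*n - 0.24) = 3.72*n^2 + 0.35*n + 1.55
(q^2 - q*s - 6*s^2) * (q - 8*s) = q^3 - 9*q^2*s + 2*q*s^2 + 48*s^3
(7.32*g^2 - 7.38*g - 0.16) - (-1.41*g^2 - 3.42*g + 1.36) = 8.73*g^2 - 3.96*g - 1.52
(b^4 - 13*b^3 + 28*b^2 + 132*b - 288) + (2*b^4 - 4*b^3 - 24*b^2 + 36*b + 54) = 3*b^4 - 17*b^3 + 4*b^2 + 168*b - 234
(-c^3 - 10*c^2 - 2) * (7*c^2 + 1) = -7*c^5 - 70*c^4 - c^3 - 24*c^2 - 2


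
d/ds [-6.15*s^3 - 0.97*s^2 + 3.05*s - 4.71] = -18.45*s^2 - 1.94*s + 3.05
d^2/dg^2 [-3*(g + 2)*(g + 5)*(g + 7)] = -18*g - 84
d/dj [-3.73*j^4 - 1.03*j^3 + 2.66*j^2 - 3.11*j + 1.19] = -14.92*j^3 - 3.09*j^2 + 5.32*j - 3.11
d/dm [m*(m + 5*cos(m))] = -5*m*sin(m) + 2*m + 5*cos(m)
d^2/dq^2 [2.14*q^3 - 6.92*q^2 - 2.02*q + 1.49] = 12.84*q - 13.84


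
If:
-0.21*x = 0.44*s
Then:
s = -0.477272727272727*x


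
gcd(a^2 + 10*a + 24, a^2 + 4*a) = a + 4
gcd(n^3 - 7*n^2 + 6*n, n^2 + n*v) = n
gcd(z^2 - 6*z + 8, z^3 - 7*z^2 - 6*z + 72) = z - 4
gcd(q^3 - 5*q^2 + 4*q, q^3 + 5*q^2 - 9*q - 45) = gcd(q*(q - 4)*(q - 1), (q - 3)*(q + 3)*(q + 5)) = 1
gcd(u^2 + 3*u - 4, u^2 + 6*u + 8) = u + 4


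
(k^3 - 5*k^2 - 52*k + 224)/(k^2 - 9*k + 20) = (k^2 - k - 56)/(k - 5)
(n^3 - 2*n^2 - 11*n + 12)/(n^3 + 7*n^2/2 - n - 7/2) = 2*(n^2 - n - 12)/(2*n^2 + 9*n + 7)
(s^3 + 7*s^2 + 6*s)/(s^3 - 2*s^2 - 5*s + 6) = s*(s^2 + 7*s + 6)/(s^3 - 2*s^2 - 5*s + 6)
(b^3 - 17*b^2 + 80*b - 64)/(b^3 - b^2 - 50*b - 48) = (b^2 - 9*b + 8)/(b^2 + 7*b + 6)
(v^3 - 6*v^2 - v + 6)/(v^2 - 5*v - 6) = v - 1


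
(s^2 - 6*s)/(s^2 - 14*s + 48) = s/(s - 8)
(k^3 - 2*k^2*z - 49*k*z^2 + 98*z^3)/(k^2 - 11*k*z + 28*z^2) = (-k^2 - 5*k*z + 14*z^2)/(-k + 4*z)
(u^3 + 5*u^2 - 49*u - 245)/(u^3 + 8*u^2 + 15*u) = (u^2 - 49)/(u*(u + 3))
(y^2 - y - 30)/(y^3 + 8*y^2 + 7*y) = (y^2 - y - 30)/(y*(y^2 + 8*y + 7))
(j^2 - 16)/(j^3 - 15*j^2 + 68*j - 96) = (j + 4)/(j^2 - 11*j + 24)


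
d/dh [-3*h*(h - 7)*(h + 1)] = -9*h^2 + 36*h + 21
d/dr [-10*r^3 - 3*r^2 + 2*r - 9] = -30*r^2 - 6*r + 2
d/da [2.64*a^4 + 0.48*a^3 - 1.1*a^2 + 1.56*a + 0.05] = 10.56*a^3 + 1.44*a^2 - 2.2*a + 1.56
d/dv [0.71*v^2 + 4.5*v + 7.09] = 1.42*v + 4.5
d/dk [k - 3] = 1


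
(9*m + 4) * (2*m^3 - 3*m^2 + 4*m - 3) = 18*m^4 - 19*m^3 + 24*m^2 - 11*m - 12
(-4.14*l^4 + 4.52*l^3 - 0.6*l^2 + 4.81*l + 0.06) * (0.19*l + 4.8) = -0.7866*l^5 - 19.0132*l^4 + 21.582*l^3 - 1.9661*l^2 + 23.0994*l + 0.288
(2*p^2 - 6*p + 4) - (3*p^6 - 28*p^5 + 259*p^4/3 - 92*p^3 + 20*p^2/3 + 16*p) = -3*p^6 + 28*p^5 - 259*p^4/3 + 92*p^3 - 14*p^2/3 - 22*p + 4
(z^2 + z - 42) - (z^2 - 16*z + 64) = 17*z - 106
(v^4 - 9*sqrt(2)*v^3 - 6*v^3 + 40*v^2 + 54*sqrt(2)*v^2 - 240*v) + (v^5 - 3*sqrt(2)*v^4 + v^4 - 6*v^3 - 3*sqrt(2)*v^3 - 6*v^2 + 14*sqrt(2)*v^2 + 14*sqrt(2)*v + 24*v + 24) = v^5 - 3*sqrt(2)*v^4 + 2*v^4 - 12*sqrt(2)*v^3 - 12*v^3 + 34*v^2 + 68*sqrt(2)*v^2 - 216*v + 14*sqrt(2)*v + 24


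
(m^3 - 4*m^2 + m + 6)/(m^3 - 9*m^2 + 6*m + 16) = (m - 3)/(m - 8)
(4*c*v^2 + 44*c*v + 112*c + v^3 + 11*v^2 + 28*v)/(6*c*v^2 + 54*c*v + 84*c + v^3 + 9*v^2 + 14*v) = (4*c*v + 16*c + v^2 + 4*v)/(6*c*v + 12*c + v^2 + 2*v)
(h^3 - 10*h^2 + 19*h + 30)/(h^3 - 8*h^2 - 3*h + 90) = (h + 1)/(h + 3)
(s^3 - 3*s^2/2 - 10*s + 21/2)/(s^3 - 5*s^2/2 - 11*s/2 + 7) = (s + 3)/(s + 2)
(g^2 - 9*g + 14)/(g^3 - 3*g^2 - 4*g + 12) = (g - 7)/(g^2 - g - 6)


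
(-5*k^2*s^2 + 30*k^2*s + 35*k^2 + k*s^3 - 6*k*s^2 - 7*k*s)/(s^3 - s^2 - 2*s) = k*(-5*k*s + 35*k + s^2 - 7*s)/(s*(s - 2))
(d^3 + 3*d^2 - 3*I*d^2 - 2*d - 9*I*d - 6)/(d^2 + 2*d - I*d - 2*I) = (d^2 + d*(3 - 2*I) - 6*I)/(d + 2)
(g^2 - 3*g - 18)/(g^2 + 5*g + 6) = (g - 6)/(g + 2)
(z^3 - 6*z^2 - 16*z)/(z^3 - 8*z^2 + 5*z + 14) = z*(z^2 - 6*z - 16)/(z^3 - 8*z^2 + 5*z + 14)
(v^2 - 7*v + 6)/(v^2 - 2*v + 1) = (v - 6)/(v - 1)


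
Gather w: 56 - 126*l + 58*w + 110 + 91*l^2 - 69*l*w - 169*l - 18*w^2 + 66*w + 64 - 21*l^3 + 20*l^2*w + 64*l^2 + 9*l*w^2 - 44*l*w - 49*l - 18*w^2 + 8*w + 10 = -21*l^3 + 155*l^2 - 344*l + w^2*(9*l - 36) + w*(20*l^2 - 113*l + 132) + 240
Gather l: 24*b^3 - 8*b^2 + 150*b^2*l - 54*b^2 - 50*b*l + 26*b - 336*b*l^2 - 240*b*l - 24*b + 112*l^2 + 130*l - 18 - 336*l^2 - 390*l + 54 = 24*b^3 - 62*b^2 + 2*b + l^2*(-336*b - 224) + l*(150*b^2 - 290*b - 260) + 36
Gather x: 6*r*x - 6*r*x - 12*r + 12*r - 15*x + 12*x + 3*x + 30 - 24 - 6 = 0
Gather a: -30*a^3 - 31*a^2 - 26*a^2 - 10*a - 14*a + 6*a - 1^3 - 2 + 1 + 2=-30*a^3 - 57*a^2 - 18*a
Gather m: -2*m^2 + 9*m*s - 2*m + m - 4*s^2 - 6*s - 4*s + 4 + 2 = -2*m^2 + m*(9*s - 1) - 4*s^2 - 10*s + 6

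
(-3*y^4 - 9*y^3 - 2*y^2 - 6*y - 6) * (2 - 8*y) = 24*y^5 + 66*y^4 - 2*y^3 + 44*y^2 + 36*y - 12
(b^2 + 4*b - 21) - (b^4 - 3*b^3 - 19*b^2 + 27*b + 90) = -b^4 + 3*b^3 + 20*b^2 - 23*b - 111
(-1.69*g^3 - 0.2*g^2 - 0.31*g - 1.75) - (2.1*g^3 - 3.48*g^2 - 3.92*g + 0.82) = -3.79*g^3 + 3.28*g^2 + 3.61*g - 2.57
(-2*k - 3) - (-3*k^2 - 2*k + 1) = 3*k^2 - 4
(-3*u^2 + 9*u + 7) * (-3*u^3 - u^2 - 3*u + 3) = 9*u^5 - 24*u^4 - 21*u^3 - 43*u^2 + 6*u + 21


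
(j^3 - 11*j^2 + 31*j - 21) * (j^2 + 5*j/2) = j^5 - 17*j^4/2 + 7*j^3/2 + 113*j^2/2 - 105*j/2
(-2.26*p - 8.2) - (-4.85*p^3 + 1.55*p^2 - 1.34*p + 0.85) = 4.85*p^3 - 1.55*p^2 - 0.92*p - 9.05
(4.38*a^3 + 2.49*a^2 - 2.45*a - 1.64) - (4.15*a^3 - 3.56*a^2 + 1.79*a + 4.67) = 0.23*a^3 + 6.05*a^2 - 4.24*a - 6.31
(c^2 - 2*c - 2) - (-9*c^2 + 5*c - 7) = 10*c^2 - 7*c + 5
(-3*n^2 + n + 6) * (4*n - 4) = -12*n^3 + 16*n^2 + 20*n - 24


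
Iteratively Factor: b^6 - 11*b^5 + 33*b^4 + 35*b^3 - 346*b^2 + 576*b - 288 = (b - 3)*(b^5 - 8*b^4 + 9*b^3 + 62*b^2 - 160*b + 96) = (b - 4)*(b - 3)*(b^4 - 4*b^3 - 7*b^2 + 34*b - 24) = (b - 4)*(b - 3)*(b - 1)*(b^3 - 3*b^2 - 10*b + 24) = (b - 4)*(b - 3)*(b - 2)*(b - 1)*(b^2 - b - 12) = (b - 4)*(b - 3)*(b - 2)*(b - 1)*(b + 3)*(b - 4)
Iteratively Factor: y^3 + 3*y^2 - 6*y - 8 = (y + 1)*(y^2 + 2*y - 8) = (y - 2)*(y + 1)*(y + 4)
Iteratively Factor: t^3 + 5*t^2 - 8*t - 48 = (t - 3)*(t^2 + 8*t + 16) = (t - 3)*(t + 4)*(t + 4)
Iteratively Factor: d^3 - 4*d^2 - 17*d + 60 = (d - 5)*(d^2 + d - 12) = (d - 5)*(d + 4)*(d - 3)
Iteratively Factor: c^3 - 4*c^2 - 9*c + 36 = (c - 4)*(c^2 - 9) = (c - 4)*(c - 3)*(c + 3)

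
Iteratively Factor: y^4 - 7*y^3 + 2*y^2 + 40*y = (y + 2)*(y^3 - 9*y^2 + 20*y) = (y - 4)*(y + 2)*(y^2 - 5*y) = y*(y - 4)*(y + 2)*(y - 5)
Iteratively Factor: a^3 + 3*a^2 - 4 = (a - 1)*(a^2 + 4*a + 4) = (a - 1)*(a + 2)*(a + 2)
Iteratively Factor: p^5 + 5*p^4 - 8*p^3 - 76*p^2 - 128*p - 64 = (p + 2)*(p^4 + 3*p^3 - 14*p^2 - 48*p - 32) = (p + 2)*(p + 4)*(p^3 - p^2 - 10*p - 8) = (p + 1)*(p + 2)*(p + 4)*(p^2 - 2*p - 8) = (p - 4)*(p + 1)*(p + 2)*(p + 4)*(p + 2)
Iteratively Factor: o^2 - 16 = (o - 4)*(o + 4)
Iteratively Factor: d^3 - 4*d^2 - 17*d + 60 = (d - 5)*(d^2 + d - 12) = (d - 5)*(d + 4)*(d - 3)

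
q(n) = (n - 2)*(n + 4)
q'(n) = 2*n + 2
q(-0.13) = -8.24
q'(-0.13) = 1.74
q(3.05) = 7.40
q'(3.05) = 8.10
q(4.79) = 24.52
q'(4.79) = 11.58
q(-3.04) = -4.84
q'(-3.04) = -4.08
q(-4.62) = 4.10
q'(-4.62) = -7.24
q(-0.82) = -8.97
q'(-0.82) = 0.36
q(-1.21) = -8.96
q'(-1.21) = -0.42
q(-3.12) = -4.51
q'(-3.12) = -4.24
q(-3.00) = -5.00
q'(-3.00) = -4.00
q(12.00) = 160.00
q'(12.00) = 26.00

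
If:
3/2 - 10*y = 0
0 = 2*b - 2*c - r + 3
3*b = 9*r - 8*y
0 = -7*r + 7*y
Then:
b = 1/20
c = 59/40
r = 3/20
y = 3/20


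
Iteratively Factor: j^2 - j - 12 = (j + 3)*(j - 4)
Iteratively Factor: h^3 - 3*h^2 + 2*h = (h - 1)*(h^2 - 2*h) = (h - 2)*(h - 1)*(h)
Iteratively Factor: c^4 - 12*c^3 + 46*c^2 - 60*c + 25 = (c - 5)*(c^3 - 7*c^2 + 11*c - 5) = (c - 5)^2*(c^2 - 2*c + 1) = (c - 5)^2*(c - 1)*(c - 1)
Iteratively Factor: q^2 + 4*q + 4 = (q + 2)*(q + 2)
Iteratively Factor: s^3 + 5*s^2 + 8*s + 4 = (s + 1)*(s^2 + 4*s + 4) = (s + 1)*(s + 2)*(s + 2)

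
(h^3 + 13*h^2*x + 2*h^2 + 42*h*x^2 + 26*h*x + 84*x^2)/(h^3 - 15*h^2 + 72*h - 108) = (h^3 + 13*h^2*x + 2*h^2 + 42*h*x^2 + 26*h*x + 84*x^2)/(h^3 - 15*h^2 + 72*h - 108)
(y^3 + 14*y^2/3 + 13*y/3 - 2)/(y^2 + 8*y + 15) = (3*y^2 + 5*y - 2)/(3*(y + 5))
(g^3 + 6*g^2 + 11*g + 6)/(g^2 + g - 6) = (g^2 + 3*g + 2)/(g - 2)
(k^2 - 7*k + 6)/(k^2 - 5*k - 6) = (k - 1)/(k + 1)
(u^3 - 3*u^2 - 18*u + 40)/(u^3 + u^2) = (u^3 - 3*u^2 - 18*u + 40)/(u^2*(u + 1))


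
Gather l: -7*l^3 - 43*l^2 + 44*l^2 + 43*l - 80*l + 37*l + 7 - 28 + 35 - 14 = -7*l^3 + l^2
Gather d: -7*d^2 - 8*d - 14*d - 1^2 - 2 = -7*d^2 - 22*d - 3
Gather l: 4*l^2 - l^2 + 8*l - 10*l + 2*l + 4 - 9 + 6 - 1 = 3*l^2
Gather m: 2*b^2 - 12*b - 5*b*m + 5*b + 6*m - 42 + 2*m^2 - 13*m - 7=2*b^2 - 7*b + 2*m^2 + m*(-5*b - 7) - 49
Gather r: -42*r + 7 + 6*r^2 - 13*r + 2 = 6*r^2 - 55*r + 9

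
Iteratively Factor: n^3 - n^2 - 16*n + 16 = (n - 4)*(n^2 + 3*n - 4) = (n - 4)*(n + 4)*(n - 1)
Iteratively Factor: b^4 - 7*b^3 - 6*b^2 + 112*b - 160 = (b - 2)*(b^3 - 5*b^2 - 16*b + 80) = (b - 4)*(b - 2)*(b^2 - b - 20) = (b - 4)*(b - 2)*(b + 4)*(b - 5)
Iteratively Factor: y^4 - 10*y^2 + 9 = (y - 3)*(y^3 + 3*y^2 - y - 3) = (y - 3)*(y + 3)*(y^2 - 1) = (y - 3)*(y - 1)*(y + 3)*(y + 1)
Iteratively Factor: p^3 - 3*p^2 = (p)*(p^2 - 3*p) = p^2*(p - 3)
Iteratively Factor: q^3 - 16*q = (q - 4)*(q^2 + 4*q) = q*(q - 4)*(q + 4)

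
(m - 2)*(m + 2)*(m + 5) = m^3 + 5*m^2 - 4*m - 20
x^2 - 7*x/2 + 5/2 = (x - 5/2)*(x - 1)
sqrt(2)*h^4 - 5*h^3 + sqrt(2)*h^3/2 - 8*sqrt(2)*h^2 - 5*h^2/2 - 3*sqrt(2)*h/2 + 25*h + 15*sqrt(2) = (h - 2)*(h + 5/2)*(h - 3*sqrt(2))*(sqrt(2)*h + 1)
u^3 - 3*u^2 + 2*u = u*(u - 2)*(u - 1)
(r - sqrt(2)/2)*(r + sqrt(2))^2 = r^3 + 3*sqrt(2)*r^2/2 - sqrt(2)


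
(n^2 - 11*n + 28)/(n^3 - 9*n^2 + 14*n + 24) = (n - 7)/(n^2 - 5*n - 6)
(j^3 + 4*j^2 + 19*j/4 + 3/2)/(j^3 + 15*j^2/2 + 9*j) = (j^2 + 5*j/2 + 1)/(j*(j + 6))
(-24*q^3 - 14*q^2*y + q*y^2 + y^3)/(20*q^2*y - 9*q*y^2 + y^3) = (6*q^2 + 5*q*y + y^2)/(y*(-5*q + y))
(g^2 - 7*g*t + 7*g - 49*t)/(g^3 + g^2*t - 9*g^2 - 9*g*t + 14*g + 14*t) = (g^2 - 7*g*t + 7*g - 49*t)/(g^3 + g^2*t - 9*g^2 - 9*g*t + 14*g + 14*t)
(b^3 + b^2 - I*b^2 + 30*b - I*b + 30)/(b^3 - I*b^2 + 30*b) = (b + 1)/b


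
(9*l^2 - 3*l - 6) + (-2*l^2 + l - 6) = 7*l^2 - 2*l - 12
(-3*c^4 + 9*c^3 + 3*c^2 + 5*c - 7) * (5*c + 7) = -15*c^5 + 24*c^4 + 78*c^3 + 46*c^2 - 49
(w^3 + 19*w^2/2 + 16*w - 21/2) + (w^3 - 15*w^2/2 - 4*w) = 2*w^3 + 2*w^2 + 12*w - 21/2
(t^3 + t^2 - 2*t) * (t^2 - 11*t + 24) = t^5 - 10*t^4 + 11*t^3 + 46*t^2 - 48*t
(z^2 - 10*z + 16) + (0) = z^2 - 10*z + 16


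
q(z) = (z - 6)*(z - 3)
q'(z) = 2*z - 9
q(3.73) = -1.66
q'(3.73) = -1.54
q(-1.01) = 28.11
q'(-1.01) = -11.02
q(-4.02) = 70.34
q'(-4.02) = -17.04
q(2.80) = 0.64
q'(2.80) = -3.40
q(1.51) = 6.69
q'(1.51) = -5.98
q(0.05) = 17.55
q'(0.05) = -8.90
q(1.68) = 5.70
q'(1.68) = -5.64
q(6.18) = 0.57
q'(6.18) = 3.36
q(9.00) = 18.00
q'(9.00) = 9.00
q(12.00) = 54.00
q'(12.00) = 15.00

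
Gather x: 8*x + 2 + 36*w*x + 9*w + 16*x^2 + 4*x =9*w + 16*x^2 + x*(36*w + 12) + 2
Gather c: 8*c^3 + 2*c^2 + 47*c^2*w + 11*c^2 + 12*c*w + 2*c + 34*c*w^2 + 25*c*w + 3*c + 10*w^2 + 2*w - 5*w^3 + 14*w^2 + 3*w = 8*c^3 + c^2*(47*w + 13) + c*(34*w^2 + 37*w + 5) - 5*w^3 + 24*w^2 + 5*w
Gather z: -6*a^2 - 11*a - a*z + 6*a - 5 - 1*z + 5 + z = -6*a^2 - a*z - 5*a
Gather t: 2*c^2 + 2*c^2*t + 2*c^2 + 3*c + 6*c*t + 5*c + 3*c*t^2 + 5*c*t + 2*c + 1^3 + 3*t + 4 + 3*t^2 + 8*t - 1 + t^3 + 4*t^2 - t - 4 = 4*c^2 + 10*c + t^3 + t^2*(3*c + 7) + t*(2*c^2 + 11*c + 10)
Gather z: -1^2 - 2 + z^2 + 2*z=z^2 + 2*z - 3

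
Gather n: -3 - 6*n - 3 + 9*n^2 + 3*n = 9*n^2 - 3*n - 6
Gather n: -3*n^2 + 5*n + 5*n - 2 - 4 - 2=-3*n^2 + 10*n - 8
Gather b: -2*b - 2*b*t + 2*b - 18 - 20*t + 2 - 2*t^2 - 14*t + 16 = -2*b*t - 2*t^2 - 34*t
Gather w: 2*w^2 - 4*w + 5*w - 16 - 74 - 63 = 2*w^2 + w - 153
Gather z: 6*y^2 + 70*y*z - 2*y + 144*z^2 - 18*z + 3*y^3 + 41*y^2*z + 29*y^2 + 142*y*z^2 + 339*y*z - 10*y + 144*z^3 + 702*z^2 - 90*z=3*y^3 + 35*y^2 - 12*y + 144*z^3 + z^2*(142*y + 846) + z*(41*y^2 + 409*y - 108)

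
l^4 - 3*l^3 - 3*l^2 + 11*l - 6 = (l - 3)*(l - 1)^2*(l + 2)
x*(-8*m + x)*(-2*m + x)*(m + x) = 16*m^3*x + 6*m^2*x^2 - 9*m*x^3 + x^4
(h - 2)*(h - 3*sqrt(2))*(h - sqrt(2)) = h^3 - 4*sqrt(2)*h^2 - 2*h^2 + 6*h + 8*sqrt(2)*h - 12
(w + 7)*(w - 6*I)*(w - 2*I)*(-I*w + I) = -I*w^4 - 8*w^3 - 6*I*w^3 - 48*w^2 + 19*I*w^2 + 56*w + 72*I*w - 84*I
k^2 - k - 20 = (k - 5)*(k + 4)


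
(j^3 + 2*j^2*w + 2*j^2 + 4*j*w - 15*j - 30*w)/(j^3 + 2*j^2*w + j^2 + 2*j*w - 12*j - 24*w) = (j + 5)/(j + 4)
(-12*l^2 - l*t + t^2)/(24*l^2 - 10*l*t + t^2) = (3*l + t)/(-6*l + t)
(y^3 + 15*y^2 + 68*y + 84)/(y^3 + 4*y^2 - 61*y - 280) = (y^2 + 8*y + 12)/(y^2 - 3*y - 40)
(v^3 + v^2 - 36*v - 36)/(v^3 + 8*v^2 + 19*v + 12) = (v^2 - 36)/(v^2 + 7*v + 12)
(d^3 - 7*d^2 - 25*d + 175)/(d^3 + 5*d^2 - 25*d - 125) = (d - 7)/(d + 5)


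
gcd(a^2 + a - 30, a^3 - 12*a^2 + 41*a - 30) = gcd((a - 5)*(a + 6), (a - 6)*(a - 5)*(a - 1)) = a - 5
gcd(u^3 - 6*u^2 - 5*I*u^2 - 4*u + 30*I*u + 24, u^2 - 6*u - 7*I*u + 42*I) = u - 6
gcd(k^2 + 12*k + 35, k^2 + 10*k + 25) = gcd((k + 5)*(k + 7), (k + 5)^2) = k + 5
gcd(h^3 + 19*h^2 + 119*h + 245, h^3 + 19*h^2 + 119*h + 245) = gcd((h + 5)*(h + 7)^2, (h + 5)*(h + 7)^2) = h^3 + 19*h^2 + 119*h + 245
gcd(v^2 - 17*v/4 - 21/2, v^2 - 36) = v - 6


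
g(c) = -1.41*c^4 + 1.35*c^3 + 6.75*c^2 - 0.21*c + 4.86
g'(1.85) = 2.92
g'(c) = -5.64*c^3 + 4.05*c^2 + 13.5*c - 0.21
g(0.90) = 10.20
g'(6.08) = -1036.04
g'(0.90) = 11.11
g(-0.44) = 6.09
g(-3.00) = -84.42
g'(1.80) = 4.32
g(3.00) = -12.78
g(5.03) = -556.20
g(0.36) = 5.70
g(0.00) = 4.86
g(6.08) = -1370.26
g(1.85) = 19.61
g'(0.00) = -0.21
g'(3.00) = -75.54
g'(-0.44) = -4.89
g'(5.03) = -547.60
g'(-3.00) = 148.02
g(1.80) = 19.42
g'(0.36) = 4.91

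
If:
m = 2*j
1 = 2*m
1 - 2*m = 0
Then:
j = 1/4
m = 1/2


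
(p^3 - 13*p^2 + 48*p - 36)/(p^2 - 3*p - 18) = (p^2 - 7*p + 6)/(p + 3)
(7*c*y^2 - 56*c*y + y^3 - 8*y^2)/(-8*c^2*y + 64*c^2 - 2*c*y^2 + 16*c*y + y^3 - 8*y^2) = y*(7*c + y)/(-8*c^2 - 2*c*y + y^2)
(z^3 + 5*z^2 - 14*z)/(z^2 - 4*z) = (z^2 + 5*z - 14)/(z - 4)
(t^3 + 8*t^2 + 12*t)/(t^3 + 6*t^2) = (t + 2)/t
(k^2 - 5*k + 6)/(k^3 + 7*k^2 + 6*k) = (k^2 - 5*k + 6)/(k*(k^2 + 7*k + 6))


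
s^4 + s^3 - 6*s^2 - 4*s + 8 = (s - 2)*(s - 1)*(s + 2)^2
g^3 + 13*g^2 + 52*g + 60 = (g + 2)*(g + 5)*(g + 6)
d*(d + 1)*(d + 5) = d^3 + 6*d^2 + 5*d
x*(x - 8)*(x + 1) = x^3 - 7*x^2 - 8*x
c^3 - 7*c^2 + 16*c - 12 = (c - 3)*(c - 2)^2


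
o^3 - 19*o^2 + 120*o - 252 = (o - 7)*(o - 6)^2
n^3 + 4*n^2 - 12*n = n*(n - 2)*(n + 6)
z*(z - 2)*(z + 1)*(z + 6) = z^4 + 5*z^3 - 8*z^2 - 12*z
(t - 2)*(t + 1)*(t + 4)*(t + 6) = t^4 + 9*t^3 + 12*t^2 - 44*t - 48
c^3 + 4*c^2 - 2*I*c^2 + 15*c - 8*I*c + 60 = (c + 4)*(c - 5*I)*(c + 3*I)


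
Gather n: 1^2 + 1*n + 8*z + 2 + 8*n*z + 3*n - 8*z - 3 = n*(8*z + 4)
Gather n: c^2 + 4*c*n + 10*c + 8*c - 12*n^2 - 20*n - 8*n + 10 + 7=c^2 + 18*c - 12*n^2 + n*(4*c - 28) + 17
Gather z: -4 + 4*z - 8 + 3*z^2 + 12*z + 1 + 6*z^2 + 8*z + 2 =9*z^2 + 24*z - 9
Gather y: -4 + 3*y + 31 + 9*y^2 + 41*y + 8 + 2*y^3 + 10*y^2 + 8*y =2*y^3 + 19*y^2 + 52*y + 35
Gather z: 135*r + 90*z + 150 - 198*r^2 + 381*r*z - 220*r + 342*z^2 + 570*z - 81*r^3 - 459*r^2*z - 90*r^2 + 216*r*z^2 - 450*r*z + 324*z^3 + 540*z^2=-81*r^3 - 288*r^2 - 85*r + 324*z^3 + z^2*(216*r + 882) + z*(-459*r^2 - 69*r + 660) + 150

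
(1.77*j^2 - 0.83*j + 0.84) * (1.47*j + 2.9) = 2.6019*j^3 + 3.9129*j^2 - 1.1722*j + 2.436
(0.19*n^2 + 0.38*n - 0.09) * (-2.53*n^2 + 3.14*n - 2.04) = -0.4807*n^4 - 0.3648*n^3 + 1.0333*n^2 - 1.0578*n + 0.1836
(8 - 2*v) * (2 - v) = 2*v^2 - 12*v + 16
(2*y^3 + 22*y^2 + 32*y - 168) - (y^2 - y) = 2*y^3 + 21*y^2 + 33*y - 168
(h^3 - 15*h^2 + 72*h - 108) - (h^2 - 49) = h^3 - 16*h^2 + 72*h - 59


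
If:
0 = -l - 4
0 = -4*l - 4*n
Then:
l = -4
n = 4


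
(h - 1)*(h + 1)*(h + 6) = h^3 + 6*h^2 - h - 6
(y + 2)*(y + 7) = y^2 + 9*y + 14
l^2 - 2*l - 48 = (l - 8)*(l + 6)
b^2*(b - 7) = b^3 - 7*b^2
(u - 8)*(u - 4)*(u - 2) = u^3 - 14*u^2 + 56*u - 64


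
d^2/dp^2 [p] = 0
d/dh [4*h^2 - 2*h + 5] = 8*h - 2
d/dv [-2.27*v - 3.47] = -2.27000000000000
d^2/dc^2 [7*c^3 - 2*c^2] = 42*c - 4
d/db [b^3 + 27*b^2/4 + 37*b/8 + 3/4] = 3*b^2 + 27*b/2 + 37/8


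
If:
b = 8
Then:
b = 8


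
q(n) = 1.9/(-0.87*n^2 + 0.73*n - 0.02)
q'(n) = 1.9*(1.74*n - 0.73)/(-0.87*n^2 + 0.73*n - 0.02)^2 = (3.306*n - 1.387)/(0.87*n^2 - 0.73*n + 0.02)^2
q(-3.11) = -0.18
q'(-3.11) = -0.10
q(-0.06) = -28.39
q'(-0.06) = -353.88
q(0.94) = -18.53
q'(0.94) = 163.67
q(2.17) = -0.75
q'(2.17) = 0.90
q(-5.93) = -0.05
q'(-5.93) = -0.02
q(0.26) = 17.12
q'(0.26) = -42.82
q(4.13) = -0.16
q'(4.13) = 0.09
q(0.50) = 14.90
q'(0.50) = 16.36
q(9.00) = -0.03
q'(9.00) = 0.01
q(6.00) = -0.07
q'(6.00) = 0.03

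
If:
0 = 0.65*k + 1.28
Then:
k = -1.97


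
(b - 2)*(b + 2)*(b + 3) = b^3 + 3*b^2 - 4*b - 12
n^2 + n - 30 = (n - 5)*(n + 6)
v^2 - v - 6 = (v - 3)*(v + 2)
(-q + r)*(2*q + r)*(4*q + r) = -8*q^3 + 2*q^2*r + 5*q*r^2 + r^3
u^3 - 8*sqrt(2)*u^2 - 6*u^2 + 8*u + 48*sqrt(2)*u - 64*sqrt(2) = (u - 4)*(u - 2)*(u - 8*sqrt(2))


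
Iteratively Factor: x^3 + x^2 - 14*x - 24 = (x + 3)*(x^2 - 2*x - 8) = (x - 4)*(x + 3)*(x + 2)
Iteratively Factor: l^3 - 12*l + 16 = (l + 4)*(l^2 - 4*l + 4) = (l - 2)*(l + 4)*(l - 2)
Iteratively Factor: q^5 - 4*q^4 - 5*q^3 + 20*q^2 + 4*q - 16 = (q - 2)*(q^4 - 2*q^3 - 9*q^2 + 2*q + 8) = (q - 2)*(q - 1)*(q^3 - q^2 - 10*q - 8) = (q - 2)*(q - 1)*(q + 2)*(q^2 - 3*q - 4) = (q - 2)*(q - 1)*(q + 1)*(q + 2)*(q - 4)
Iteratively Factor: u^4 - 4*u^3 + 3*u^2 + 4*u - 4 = (u - 2)*(u^3 - 2*u^2 - u + 2) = (u - 2)^2*(u^2 - 1) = (u - 2)^2*(u + 1)*(u - 1)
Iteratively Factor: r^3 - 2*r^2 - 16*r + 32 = (r + 4)*(r^2 - 6*r + 8) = (r - 4)*(r + 4)*(r - 2)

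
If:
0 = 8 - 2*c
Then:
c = 4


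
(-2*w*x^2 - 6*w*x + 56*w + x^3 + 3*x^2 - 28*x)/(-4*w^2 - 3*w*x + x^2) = (2*w*x^2 + 6*w*x - 56*w - x^3 - 3*x^2 + 28*x)/(4*w^2 + 3*w*x - x^2)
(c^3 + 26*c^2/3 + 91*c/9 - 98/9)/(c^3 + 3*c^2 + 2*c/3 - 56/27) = 3*(c + 7)/(3*c + 4)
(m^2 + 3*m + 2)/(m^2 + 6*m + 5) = (m + 2)/(m + 5)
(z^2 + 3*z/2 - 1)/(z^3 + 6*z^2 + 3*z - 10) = (z - 1/2)/(z^2 + 4*z - 5)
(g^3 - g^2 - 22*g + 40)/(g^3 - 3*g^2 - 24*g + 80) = (g - 2)/(g - 4)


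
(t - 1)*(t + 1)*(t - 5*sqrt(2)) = t^3 - 5*sqrt(2)*t^2 - t + 5*sqrt(2)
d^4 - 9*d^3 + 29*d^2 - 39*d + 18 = (d - 3)^2*(d - 2)*(d - 1)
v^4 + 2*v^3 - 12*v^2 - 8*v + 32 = (v - 2)^2*(v + 2)*(v + 4)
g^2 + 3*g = g*(g + 3)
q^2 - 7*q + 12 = (q - 4)*(q - 3)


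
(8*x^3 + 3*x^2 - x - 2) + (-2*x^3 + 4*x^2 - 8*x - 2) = 6*x^3 + 7*x^2 - 9*x - 4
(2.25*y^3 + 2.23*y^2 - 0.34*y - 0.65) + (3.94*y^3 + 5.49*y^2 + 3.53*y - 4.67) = 6.19*y^3 + 7.72*y^2 + 3.19*y - 5.32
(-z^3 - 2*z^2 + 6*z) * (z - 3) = -z^4 + z^3 + 12*z^2 - 18*z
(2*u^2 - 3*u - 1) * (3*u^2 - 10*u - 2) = 6*u^4 - 29*u^3 + 23*u^2 + 16*u + 2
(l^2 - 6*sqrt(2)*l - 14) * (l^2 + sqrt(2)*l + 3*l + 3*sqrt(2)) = l^4 - 5*sqrt(2)*l^3 + 3*l^3 - 26*l^2 - 15*sqrt(2)*l^2 - 78*l - 14*sqrt(2)*l - 42*sqrt(2)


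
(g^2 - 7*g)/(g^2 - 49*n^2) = g*(g - 7)/(g^2 - 49*n^2)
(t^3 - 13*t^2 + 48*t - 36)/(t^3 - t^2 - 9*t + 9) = (t^2 - 12*t + 36)/(t^2 - 9)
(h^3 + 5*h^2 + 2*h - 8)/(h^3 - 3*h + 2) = (h + 4)/(h - 1)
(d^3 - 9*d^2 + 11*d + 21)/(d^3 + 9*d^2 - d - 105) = (d^2 - 6*d - 7)/(d^2 + 12*d + 35)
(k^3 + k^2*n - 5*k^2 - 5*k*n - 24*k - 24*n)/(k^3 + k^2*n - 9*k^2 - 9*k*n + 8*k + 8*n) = (k + 3)/(k - 1)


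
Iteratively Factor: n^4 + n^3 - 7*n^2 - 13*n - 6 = (n + 2)*(n^3 - n^2 - 5*n - 3) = (n + 1)*(n + 2)*(n^2 - 2*n - 3) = (n + 1)^2*(n + 2)*(n - 3)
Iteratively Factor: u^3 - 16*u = (u - 4)*(u^2 + 4*u) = (u - 4)*(u + 4)*(u)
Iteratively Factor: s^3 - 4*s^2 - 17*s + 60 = (s - 3)*(s^2 - s - 20) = (s - 5)*(s - 3)*(s + 4)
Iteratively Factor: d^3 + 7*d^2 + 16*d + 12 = (d + 2)*(d^2 + 5*d + 6) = (d + 2)^2*(d + 3)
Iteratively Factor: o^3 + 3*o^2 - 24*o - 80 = (o - 5)*(o^2 + 8*o + 16) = (o - 5)*(o + 4)*(o + 4)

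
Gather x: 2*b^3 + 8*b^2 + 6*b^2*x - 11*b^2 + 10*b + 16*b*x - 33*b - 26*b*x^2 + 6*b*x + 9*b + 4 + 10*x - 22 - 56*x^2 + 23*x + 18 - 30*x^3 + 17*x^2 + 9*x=2*b^3 - 3*b^2 - 14*b - 30*x^3 + x^2*(-26*b - 39) + x*(6*b^2 + 22*b + 42)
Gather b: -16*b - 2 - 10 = -16*b - 12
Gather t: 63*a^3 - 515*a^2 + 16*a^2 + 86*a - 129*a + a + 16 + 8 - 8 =63*a^3 - 499*a^2 - 42*a + 16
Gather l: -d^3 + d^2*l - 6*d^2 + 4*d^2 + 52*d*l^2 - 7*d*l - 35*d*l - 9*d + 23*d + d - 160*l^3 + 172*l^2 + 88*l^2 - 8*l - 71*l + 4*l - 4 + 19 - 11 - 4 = -d^3 - 2*d^2 + 15*d - 160*l^3 + l^2*(52*d + 260) + l*(d^2 - 42*d - 75)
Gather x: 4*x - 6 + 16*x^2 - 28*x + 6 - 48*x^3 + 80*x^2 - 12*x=-48*x^3 + 96*x^2 - 36*x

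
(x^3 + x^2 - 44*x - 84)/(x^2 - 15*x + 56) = (x^2 + 8*x + 12)/(x - 8)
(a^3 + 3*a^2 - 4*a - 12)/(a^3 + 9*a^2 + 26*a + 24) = (a - 2)/(a + 4)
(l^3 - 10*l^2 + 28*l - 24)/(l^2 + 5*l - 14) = (l^2 - 8*l + 12)/(l + 7)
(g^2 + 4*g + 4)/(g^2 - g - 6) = (g + 2)/(g - 3)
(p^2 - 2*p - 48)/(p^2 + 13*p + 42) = (p - 8)/(p + 7)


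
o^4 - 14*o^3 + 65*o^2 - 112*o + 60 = (o - 6)*(o - 5)*(o - 2)*(o - 1)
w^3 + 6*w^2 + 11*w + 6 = (w + 1)*(w + 2)*(w + 3)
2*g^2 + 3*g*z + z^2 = (g + z)*(2*g + z)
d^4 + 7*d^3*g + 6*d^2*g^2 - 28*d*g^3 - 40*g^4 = (d - 2*g)*(d + 2*g)^2*(d + 5*g)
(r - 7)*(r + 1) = r^2 - 6*r - 7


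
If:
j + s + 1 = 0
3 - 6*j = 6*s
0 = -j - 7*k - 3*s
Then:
No Solution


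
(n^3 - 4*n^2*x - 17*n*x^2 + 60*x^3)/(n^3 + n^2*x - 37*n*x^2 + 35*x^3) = (-n^2 - n*x + 12*x^2)/(-n^2 - 6*n*x + 7*x^2)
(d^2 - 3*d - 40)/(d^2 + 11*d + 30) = (d - 8)/(d + 6)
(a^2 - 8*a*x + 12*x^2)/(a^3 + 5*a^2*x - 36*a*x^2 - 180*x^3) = (a - 2*x)/(a^2 + 11*a*x + 30*x^2)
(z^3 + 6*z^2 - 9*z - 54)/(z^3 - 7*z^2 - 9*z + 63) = (z + 6)/(z - 7)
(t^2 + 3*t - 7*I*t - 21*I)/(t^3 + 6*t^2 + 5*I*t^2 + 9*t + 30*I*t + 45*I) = (t - 7*I)/(t^2 + t*(3 + 5*I) + 15*I)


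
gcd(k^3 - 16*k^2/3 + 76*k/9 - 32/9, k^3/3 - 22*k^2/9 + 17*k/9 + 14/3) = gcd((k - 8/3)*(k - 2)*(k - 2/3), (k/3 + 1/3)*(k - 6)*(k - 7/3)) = 1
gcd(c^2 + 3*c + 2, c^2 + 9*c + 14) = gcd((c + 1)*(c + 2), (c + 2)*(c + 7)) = c + 2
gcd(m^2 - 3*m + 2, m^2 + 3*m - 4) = m - 1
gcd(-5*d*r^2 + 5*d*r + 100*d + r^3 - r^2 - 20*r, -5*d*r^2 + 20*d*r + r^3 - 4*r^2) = -5*d + r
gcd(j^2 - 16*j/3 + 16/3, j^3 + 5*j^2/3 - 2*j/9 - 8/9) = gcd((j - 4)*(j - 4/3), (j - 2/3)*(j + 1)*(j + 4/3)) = 1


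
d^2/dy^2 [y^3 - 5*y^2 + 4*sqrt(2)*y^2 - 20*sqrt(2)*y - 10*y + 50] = 6*y - 10 + 8*sqrt(2)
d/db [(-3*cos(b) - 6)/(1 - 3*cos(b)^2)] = 3*(-3*sin(b)^2 + 12*cos(b) + 4)*sin(b)/(3*cos(b)^2 - 1)^2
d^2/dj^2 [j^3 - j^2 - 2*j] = 6*j - 2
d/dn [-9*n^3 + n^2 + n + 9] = -27*n^2 + 2*n + 1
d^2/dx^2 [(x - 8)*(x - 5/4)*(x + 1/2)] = 6*x - 35/2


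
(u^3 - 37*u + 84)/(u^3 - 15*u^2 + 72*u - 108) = (u^2 + 3*u - 28)/(u^2 - 12*u + 36)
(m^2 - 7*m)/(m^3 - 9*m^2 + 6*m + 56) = m/(m^2 - 2*m - 8)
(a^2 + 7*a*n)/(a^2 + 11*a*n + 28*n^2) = a/(a + 4*n)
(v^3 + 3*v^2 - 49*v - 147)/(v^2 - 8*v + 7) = (v^2 + 10*v + 21)/(v - 1)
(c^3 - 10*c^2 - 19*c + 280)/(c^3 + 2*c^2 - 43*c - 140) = (c - 8)/(c + 4)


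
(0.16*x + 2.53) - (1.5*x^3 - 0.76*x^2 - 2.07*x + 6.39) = -1.5*x^3 + 0.76*x^2 + 2.23*x - 3.86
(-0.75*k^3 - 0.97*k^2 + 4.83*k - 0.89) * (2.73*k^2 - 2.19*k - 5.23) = -2.0475*k^5 - 1.0056*k^4 + 19.2327*k^3 - 7.9343*k^2 - 23.3118*k + 4.6547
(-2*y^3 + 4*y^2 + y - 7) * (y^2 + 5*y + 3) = -2*y^5 - 6*y^4 + 15*y^3 + 10*y^2 - 32*y - 21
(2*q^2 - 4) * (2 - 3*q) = -6*q^3 + 4*q^2 + 12*q - 8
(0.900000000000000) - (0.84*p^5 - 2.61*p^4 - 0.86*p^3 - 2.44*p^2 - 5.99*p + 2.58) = -0.84*p^5 + 2.61*p^4 + 0.86*p^3 + 2.44*p^2 + 5.99*p - 1.68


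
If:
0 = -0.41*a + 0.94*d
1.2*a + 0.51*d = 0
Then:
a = 0.00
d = 0.00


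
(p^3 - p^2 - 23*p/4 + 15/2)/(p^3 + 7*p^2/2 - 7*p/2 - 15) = (p - 3/2)/(p + 3)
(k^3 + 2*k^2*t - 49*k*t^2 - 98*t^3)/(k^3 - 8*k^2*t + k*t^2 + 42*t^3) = (-k - 7*t)/(-k + 3*t)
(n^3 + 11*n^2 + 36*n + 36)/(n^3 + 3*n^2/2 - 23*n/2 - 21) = 2*(n + 6)/(2*n - 7)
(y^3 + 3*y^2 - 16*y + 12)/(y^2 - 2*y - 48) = (y^2 - 3*y + 2)/(y - 8)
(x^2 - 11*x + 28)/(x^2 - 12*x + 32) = (x - 7)/(x - 8)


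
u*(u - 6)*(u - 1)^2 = u^4 - 8*u^3 + 13*u^2 - 6*u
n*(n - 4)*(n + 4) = n^3 - 16*n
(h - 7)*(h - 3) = h^2 - 10*h + 21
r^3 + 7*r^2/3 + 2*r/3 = r*(r + 1/3)*(r + 2)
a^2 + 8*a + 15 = (a + 3)*(a + 5)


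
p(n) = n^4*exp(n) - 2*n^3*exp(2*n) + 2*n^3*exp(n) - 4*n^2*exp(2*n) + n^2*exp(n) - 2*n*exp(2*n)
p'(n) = n^4*exp(n) - 4*n^3*exp(2*n) + 6*n^3*exp(n) - 14*n^2*exp(2*n) + 7*n^2*exp(n) - 12*n*exp(2*n) + 2*n*exp(n) - 2*exp(2*n)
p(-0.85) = 0.01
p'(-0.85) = 0.18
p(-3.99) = 2.66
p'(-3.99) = -0.42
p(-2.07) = 0.69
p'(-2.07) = -1.16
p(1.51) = -324.85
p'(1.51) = -1145.63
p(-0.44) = 0.15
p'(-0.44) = 0.38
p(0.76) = -17.70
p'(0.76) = -77.60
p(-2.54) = 1.28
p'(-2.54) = -1.29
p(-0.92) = 0.00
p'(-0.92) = 0.10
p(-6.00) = 2.23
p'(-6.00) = 0.60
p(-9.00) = 0.64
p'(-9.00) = 0.34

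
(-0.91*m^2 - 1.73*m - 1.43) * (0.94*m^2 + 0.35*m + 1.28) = -0.8554*m^4 - 1.9447*m^3 - 3.1145*m^2 - 2.7149*m - 1.8304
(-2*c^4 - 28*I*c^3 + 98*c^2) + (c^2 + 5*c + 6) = -2*c^4 - 28*I*c^3 + 99*c^2 + 5*c + 6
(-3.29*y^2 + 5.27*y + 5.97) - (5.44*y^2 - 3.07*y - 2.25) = -8.73*y^2 + 8.34*y + 8.22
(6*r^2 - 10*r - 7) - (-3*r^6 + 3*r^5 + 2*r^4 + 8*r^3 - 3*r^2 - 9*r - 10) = 3*r^6 - 3*r^5 - 2*r^4 - 8*r^3 + 9*r^2 - r + 3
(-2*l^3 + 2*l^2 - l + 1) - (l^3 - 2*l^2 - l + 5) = -3*l^3 + 4*l^2 - 4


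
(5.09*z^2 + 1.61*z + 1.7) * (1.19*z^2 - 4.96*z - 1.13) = 6.0571*z^4 - 23.3305*z^3 - 11.7143*z^2 - 10.2513*z - 1.921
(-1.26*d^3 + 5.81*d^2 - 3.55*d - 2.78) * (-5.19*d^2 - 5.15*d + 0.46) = 6.5394*d^5 - 23.6649*d^4 - 12.0766*d^3 + 35.3833*d^2 + 12.684*d - 1.2788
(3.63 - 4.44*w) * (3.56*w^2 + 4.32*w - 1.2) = -15.8064*w^3 - 6.258*w^2 + 21.0096*w - 4.356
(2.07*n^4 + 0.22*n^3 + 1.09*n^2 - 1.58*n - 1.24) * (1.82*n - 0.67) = 3.7674*n^5 - 0.9865*n^4 + 1.8364*n^3 - 3.6059*n^2 - 1.1982*n + 0.8308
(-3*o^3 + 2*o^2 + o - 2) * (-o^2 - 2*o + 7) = 3*o^5 + 4*o^4 - 26*o^3 + 14*o^2 + 11*o - 14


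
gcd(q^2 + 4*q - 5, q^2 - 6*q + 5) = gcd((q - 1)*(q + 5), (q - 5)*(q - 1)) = q - 1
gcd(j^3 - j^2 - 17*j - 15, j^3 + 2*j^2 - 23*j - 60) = j^2 - 2*j - 15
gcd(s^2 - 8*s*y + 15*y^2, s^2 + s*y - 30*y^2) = -s + 5*y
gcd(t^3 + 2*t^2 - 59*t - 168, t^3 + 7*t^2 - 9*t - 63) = t^2 + 10*t + 21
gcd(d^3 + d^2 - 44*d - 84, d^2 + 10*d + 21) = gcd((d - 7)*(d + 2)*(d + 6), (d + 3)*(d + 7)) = 1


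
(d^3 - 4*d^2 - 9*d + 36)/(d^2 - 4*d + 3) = (d^2 - d - 12)/(d - 1)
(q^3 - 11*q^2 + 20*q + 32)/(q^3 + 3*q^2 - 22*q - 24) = (q - 8)/(q + 6)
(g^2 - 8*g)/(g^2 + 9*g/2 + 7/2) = 2*g*(g - 8)/(2*g^2 + 9*g + 7)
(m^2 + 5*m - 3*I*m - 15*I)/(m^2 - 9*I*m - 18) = (m + 5)/(m - 6*I)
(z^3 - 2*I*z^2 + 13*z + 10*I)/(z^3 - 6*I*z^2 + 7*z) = (z^2 - 3*I*z + 10)/(z*(z - 7*I))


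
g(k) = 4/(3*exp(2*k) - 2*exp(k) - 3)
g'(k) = 4*(-6*exp(2*k) + 2*exp(k))/(3*exp(2*k) - 2*exp(k) - 3)^2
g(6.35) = 0.00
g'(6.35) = -0.00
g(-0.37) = -1.36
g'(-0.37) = -0.68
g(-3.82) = -1.31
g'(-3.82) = 0.02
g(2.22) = 0.02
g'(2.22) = -0.04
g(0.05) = -2.24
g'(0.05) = -5.67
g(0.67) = 0.88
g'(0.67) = -3.67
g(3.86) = 0.00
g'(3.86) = -0.00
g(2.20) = 0.02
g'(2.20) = -0.04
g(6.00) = 0.00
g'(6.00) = 0.00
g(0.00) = -2.00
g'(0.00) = -4.00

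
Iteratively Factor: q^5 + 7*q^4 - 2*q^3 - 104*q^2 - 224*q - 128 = (q - 4)*(q^4 + 11*q^3 + 42*q^2 + 64*q + 32) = (q - 4)*(q + 1)*(q^3 + 10*q^2 + 32*q + 32) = (q - 4)*(q + 1)*(q + 2)*(q^2 + 8*q + 16) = (q - 4)*(q + 1)*(q + 2)*(q + 4)*(q + 4)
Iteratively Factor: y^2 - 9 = (y - 3)*(y + 3)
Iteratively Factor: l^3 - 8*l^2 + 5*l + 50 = (l - 5)*(l^2 - 3*l - 10) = (l - 5)^2*(l + 2)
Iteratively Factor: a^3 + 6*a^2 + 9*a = (a)*(a^2 + 6*a + 9) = a*(a + 3)*(a + 3)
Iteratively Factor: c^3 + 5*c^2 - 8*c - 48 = (c + 4)*(c^2 + c - 12) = (c - 3)*(c + 4)*(c + 4)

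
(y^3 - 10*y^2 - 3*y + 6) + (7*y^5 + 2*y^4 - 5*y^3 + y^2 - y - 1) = 7*y^5 + 2*y^4 - 4*y^3 - 9*y^2 - 4*y + 5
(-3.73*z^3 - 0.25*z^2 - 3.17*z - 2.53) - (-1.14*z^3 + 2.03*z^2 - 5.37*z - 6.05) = -2.59*z^3 - 2.28*z^2 + 2.2*z + 3.52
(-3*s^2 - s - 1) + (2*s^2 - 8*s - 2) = -s^2 - 9*s - 3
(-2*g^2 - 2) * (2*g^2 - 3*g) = -4*g^4 + 6*g^3 - 4*g^2 + 6*g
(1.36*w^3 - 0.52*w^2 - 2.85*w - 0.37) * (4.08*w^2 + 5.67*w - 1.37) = 5.5488*w^5 + 5.5896*w^4 - 16.4396*w^3 - 16.9567*w^2 + 1.8066*w + 0.5069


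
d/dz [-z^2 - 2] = -2*z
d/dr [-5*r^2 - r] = -10*r - 1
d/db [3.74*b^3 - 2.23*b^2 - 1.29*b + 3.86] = 11.22*b^2 - 4.46*b - 1.29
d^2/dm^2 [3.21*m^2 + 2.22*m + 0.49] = 6.42000000000000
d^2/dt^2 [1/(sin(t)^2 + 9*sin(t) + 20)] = (-4*sin(t)^4 - 27*sin(t)^3 + 5*sin(t)^2 + 234*sin(t) + 122)/(sin(t)^2 + 9*sin(t) + 20)^3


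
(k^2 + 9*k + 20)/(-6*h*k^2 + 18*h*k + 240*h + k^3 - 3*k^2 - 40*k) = (-k - 4)/(6*h*k - 48*h - k^2 + 8*k)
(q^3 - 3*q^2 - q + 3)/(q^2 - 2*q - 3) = q - 1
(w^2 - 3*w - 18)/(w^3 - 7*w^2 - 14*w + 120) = (w + 3)/(w^2 - w - 20)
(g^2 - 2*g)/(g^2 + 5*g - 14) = g/(g + 7)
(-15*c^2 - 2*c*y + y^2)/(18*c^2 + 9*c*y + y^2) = (-5*c + y)/(6*c + y)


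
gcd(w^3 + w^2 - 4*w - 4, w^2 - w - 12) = 1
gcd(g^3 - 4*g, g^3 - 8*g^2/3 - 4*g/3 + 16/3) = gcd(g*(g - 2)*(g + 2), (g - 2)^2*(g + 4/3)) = g - 2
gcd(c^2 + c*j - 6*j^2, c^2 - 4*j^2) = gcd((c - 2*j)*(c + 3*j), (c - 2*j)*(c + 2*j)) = c - 2*j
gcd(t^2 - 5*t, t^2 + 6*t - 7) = 1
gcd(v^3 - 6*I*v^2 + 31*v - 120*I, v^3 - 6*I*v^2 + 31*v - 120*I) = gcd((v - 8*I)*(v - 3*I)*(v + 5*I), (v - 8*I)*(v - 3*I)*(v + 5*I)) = v^3 - 6*I*v^2 + 31*v - 120*I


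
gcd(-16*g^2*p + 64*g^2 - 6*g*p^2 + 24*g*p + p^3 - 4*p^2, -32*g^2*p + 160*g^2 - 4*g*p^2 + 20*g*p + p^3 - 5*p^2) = -8*g + p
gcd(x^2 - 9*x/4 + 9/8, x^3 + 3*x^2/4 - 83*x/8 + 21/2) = x - 3/2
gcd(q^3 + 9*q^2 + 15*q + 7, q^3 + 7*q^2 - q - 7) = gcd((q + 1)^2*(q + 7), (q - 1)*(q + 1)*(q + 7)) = q^2 + 8*q + 7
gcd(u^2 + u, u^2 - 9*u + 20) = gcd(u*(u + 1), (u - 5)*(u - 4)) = 1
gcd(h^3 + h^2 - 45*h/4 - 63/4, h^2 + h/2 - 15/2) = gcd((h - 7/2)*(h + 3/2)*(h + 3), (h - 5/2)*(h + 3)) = h + 3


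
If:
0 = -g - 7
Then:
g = -7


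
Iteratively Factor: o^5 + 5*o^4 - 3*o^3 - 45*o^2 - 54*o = (o - 3)*(o^4 + 8*o^3 + 21*o^2 + 18*o) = (o - 3)*(o + 3)*(o^3 + 5*o^2 + 6*o) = o*(o - 3)*(o + 3)*(o^2 + 5*o + 6) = o*(o - 3)*(o + 3)^2*(o + 2)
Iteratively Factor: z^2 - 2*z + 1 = (z - 1)*(z - 1)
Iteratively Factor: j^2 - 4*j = (j)*(j - 4)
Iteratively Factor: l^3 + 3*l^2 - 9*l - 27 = (l + 3)*(l^2 - 9) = (l + 3)^2*(l - 3)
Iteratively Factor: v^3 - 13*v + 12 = (v - 3)*(v^2 + 3*v - 4) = (v - 3)*(v - 1)*(v + 4)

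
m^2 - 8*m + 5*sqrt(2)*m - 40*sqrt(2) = (m - 8)*(m + 5*sqrt(2))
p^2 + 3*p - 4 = (p - 1)*(p + 4)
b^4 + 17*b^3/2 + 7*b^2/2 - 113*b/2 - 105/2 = (b - 5/2)*(b + 1)*(b + 3)*(b + 7)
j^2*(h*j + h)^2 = h^2*j^4 + 2*h^2*j^3 + h^2*j^2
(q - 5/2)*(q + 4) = q^2 + 3*q/2 - 10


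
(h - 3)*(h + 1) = h^2 - 2*h - 3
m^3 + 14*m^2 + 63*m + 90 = (m + 3)*(m + 5)*(m + 6)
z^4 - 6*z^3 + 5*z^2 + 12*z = z*(z - 4)*(z - 3)*(z + 1)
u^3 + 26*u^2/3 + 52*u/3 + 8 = (u + 2/3)*(u + 2)*(u + 6)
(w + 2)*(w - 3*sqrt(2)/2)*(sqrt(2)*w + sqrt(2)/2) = sqrt(2)*w^3 - 3*w^2 + 5*sqrt(2)*w^2/2 - 15*w/2 + sqrt(2)*w - 3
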